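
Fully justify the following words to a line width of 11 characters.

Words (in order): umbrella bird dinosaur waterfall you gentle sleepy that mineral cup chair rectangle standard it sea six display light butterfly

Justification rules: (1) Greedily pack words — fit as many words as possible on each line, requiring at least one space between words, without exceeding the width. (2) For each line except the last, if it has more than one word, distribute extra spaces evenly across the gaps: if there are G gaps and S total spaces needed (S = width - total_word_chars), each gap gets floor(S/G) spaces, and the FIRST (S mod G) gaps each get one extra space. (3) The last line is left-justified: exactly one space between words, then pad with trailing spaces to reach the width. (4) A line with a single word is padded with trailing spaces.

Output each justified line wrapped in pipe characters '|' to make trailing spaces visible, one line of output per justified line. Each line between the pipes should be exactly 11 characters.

Answer: |umbrella   |
|bird       |
|dinosaur   |
|waterfall  |
|you  gentle|
|sleepy that|
|mineral cup|
|chair      |
|rectangle  |
|standard it|
|sea     six|
|display    |
|light      |
|butterfly  |

Derivation:
Line 1: ['umbrella'] (min_width=8, slack=3)
Line 2: ['bird'] (min_width=4, slack=7)
Line 3: ['dinosaur'] (min_width=8, slack=3)
Line 4: ['waterfall'] (min_width=9, slack=2)
Line 5: ['you', 'gentle'] (min_width=10, slack=1)
Line 6: ['sleepy', 'that'] (min_width=11, slack=0)
Line 7: ['mineral', 'cup'] (min_width=11, slack=0)
Line 8: ['chair'] (min_width=5, slack=6)
Line 9: ['rectangle'] (min_width=9, slack=2)
Line 10: ['standard', 'it'] (min_width=11, slack=0)
Line 11: ['sea', 'six'] (min_width=7, slack=4)
Line 12: ['display'] (min_width=7, slack=4)
Line 13: ['light'] (min_width=5, slack=6)
Line 14: ['butterfly'] (min_width=9, slack=2)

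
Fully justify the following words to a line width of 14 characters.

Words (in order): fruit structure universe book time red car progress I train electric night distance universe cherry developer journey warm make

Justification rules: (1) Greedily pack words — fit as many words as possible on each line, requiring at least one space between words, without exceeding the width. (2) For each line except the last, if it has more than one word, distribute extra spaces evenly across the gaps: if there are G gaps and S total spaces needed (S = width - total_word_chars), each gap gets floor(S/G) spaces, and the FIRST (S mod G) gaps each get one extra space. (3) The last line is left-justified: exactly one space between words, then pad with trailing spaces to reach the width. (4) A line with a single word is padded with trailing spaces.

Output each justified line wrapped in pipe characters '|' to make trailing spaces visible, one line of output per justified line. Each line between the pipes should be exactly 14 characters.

Line 1: ['fruit'] (min_width=5, slack=9)
Line 2: ['structure'] (min_width=9, slack=5)
Line 3: ['universe', 'book'] (min_width=13, slack=1)
Line 4: ['time', 'red', 'car'] (min_width=12, slack=2)
Line 5: ['progress', 'I'] (min_width=10, slack=4)
Line 6: ['train', 'electric'] (min_width=14, slack=0)
Line 7: ['night', 'distance'] (min_width=14, slack=0)
Line 8: ['universe'] (min_width=8, slack=6)
Line 9: ['cherry'] (min_width=6, slack=8)
Line 10: ['developer'] (min_width=9, slack=5)
Line 11: ['journey', 'warm'] (min_width=12, slack=2)
Line 12: ['make'] (min_width=4, slack=10)

Answer: |fruit         |
|structure     |
|universe  book|
|time  red  car|
|progress     I|
|train electric|
|night distance|
|universe      |
|cherry        |
|developer     |
|journey   warm|
|make          |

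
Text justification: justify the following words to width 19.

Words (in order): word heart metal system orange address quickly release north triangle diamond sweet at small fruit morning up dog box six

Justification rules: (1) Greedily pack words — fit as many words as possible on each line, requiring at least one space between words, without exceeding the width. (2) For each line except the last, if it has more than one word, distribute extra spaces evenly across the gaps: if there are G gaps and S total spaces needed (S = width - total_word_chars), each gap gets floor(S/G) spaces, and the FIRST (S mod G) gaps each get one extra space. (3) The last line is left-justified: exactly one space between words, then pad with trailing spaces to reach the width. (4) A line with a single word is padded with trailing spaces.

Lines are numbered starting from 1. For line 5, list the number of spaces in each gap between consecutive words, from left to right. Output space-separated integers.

Line 1: ['word', 'heart', 'metal'] (min_width=16, slack=3)
Line 2: ['system', 'orange'] (min_width=13, slack=6)
Line 3: ['address', 'quickly'] (min_width=15, slack=4)
Line 4: ['release', 'north'] (min_width=13, slack=6)
Line 5: ['triangle', 'diamond'] (min_width=16, slack=3)
Line 6: ['sweet', 'at', 'small'] (min_width=14, slack=5)
Line 7: ['fruit', 'morning', 'up'] (min_width=16, slack=3)
Line 8: ['dog', 'box', 'six'] (min_width=11, slack=8)

Answer: 4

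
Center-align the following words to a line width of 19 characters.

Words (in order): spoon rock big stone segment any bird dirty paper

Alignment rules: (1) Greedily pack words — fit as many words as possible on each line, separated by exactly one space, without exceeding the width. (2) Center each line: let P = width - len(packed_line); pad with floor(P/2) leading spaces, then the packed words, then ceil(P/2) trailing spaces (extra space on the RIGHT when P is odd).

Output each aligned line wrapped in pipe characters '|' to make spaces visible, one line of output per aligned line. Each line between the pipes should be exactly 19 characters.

Answer: |  spoon rock big   |
| stone segment any |
| bird dirty paper  |

Derivation:
Line 1: ['spoon', 'rock', 'big'] (min_width=14, slack=5)
Line 2: ['stone', 'segment', 'any'] (min_width=17, slack=2)
Line 3: ['bird', 'dirty', 'paper'] (min_width=16, slack=3)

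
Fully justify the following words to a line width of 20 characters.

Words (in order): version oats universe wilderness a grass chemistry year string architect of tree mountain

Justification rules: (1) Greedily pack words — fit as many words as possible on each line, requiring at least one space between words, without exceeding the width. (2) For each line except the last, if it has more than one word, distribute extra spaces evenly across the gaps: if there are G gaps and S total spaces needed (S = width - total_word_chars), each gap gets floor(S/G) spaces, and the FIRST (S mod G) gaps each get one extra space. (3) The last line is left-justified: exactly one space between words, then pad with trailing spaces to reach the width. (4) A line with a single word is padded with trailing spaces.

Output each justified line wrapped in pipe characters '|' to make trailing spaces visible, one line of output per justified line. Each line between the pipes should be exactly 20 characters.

Answer: |version         oats|
|universe  wilderness|
|a   grass  chemistry|
|year          string|
|architect   of  tree|
|mountain            |

Derivation:
Line 1: ['version', 'oats'] (min_width=12, slack=8)
Line 2: ['universe', 'wilderness'] (min_width=19, slack=1)
Line 3: ['a', 'grass', 'chemistry'] (min_width=17, slack=3)
Line 4: ['year', 'string'] (min_width=11, slack=9)
Line 5: ['architect', 'of', 'tree'] (min_width=17, slack=3)
Line 6: ['mountain'] (min_width=8, slack=12)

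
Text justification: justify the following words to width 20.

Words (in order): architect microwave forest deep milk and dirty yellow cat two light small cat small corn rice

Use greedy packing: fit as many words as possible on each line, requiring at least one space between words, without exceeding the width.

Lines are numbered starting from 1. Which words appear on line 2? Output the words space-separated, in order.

Line 1: ['architect', 'microwave'] (min_width=19, slack=1)
Line 2: ['forest', 'deep', 'milk', 'and'] (min_width=20, slack=0)
Line 3: ['dirty', 'yellow', 'cat', 'two'] (min_width=20, slack=0)
Line 4: ['light', 'small', 'cat'] (min_width=15, slack=5)
Line 5: ['small', 'corn', 'rice'] (min_width=15, slack=5)

Answer: forest deep milk and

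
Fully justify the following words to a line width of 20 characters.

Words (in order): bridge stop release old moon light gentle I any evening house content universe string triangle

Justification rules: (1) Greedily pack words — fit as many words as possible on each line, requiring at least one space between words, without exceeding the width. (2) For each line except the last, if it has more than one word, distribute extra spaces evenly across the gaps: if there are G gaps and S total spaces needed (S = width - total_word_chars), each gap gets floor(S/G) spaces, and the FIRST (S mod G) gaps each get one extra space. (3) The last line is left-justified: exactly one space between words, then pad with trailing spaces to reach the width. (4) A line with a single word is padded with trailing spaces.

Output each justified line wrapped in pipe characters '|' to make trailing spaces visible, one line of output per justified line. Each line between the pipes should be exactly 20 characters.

Line 1: ['bridge', 'stop', 'release'] (min_width=19, slack=1)
Line 2: ['old', 'moon', 'light'] (min_width=14, slack=6)
Line 3: ['gentle', 'I', 'any', 'evening'] (min_width=20, slack=0)
Line 4: ['house', 'content'] (min_width=13, slack=7)
Line 5: ['universe', 'string'] (min_width=15, slack=5)
Line 6: ['triangle'] (min_width=8, slack=12)

Answer: |bridge  stop release|
|old    moon    light|
|gentle I any evening|
|house        content|
|universe      string|
|triangle            |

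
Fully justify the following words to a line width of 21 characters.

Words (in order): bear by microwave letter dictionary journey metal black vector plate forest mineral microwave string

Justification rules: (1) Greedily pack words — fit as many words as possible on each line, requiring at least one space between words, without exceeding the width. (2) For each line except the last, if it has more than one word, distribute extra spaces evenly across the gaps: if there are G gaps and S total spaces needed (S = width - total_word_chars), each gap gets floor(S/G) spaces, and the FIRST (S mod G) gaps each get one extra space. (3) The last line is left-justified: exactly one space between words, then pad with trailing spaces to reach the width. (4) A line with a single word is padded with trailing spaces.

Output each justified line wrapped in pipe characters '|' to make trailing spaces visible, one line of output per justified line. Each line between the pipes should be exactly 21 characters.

Line 1: ['bear', 'by', 'microwave'] (min_width=17, slack=4)
Line 2: ['letter', 'dictionary'] (min_width=17, slack=4)
Line 3: ['journey', 'metal', 'black'] (min_width=19, slack=2)
Line 4: ['vector', 'plate', 'forest'] (min_width=19, slack=2)
Line 5: ['mineral', 'microwave'] (min_width=17, slack=4)
Line 6: ['string'] (min_width=6, slack=15)

Answer: |bear   by   microwave|
|letter     dictionary|
|journey  metal  black|
|vector  plate  forest|
|mineral     microwave|
|string               |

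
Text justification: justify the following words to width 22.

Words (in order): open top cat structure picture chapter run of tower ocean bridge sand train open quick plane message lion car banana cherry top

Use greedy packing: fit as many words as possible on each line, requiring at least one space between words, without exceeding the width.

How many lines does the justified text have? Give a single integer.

Answer: 6

Derivation:
Line 1: ['open', 'top', 'cat', 'structure'] (min_width=22, slack=0)
Line 2: ['picture', 'chapter', 'run', 'of'] (min_width=22, slack=0)
Line 3: ['tower', 'ocean', 'bridge'] (min_width=18, slack=4)
Line 4: ['sand', 'train', 'open', 'quick'] (min_width=21, slack=1)
Line 5: ['plane', 'message', 'lion', 'car'] (min_width=22, slack=0)
Line 6: ['banana', 'cherry', 'top'] (min_width=17, slack=5)
Total lines: 6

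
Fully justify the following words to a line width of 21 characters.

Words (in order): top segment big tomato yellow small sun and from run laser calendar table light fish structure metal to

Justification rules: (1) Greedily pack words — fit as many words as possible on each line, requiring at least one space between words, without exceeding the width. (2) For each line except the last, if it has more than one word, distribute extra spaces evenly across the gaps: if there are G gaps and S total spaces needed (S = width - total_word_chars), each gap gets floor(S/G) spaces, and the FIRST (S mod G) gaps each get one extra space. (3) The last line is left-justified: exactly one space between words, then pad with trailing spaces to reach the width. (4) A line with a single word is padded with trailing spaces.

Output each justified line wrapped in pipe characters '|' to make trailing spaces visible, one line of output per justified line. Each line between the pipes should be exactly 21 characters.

Line 1: ['top', 'segment', 'big'] (min_width=15, slack=6)
Line 2: ['tomato', 'yellow', 'small'] (min_width=19, slack=2)
Line 3: ['sun', 'and', 'from', 'run'] (min_width=16, slack=5)
Line 4: ['laser', 'calendar', 'table'] (min_width=20, slack=1)
Line 5: ['light', 'fish', 'structure'] (min_width=20, slack=1)
Line 6: ['metal', 'to'] (min_width=8, slack=13)

Answer: |top    segment    big|
|tomato  yellow  small|
|sun   and   from  run|
|laser  calendar table|
|light  fish structure|
|metal to             |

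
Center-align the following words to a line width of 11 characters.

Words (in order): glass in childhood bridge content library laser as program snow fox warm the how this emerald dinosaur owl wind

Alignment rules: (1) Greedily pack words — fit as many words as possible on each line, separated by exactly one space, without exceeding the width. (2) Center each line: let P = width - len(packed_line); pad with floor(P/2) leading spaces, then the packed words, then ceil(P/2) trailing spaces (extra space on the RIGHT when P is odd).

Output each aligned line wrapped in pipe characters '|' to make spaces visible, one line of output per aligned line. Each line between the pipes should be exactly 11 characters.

Answer: | glass in  |
| childhood |
|  bridge   |
|  content  |
|  library  |
| laser as  |
|  program  |
| snow fox  |
| warm the  |
| how this  |
|  emerald  |
| dinosaur  |
| owl wind  |

Derivation:
Line 1: ['glass', 'in'] (min_width=8, slack=3)
Line 2: ['childhood'] (min_width=9, slack=2)
Line 3: ['bridge'] (min_width=6, slack=5)
Line 4: ['content'] (min_width=7, slack=4)
Line 5: ['library'] (min_width=7, slack=4)
Line 6: ['laser', 'as'] (min_width=8, slack=3)
Line 7: ['program'] (min_width=7, slack=4)
Line 8: ['snow', 'fox'] (min_width=8, slack=3)
Line 9: ['warm', 'the'] (min_width=8, slack=3)
Line 10: ['how', 'this'] (min_width=8, slack=3)
Line 11: ['emerald'] (min_width=7, slack=4)
Line 12: ['dinosaur'] (min_width=8, slack=3)
Line 13: ['owl', 'wind'] (min_width=8, slack=3)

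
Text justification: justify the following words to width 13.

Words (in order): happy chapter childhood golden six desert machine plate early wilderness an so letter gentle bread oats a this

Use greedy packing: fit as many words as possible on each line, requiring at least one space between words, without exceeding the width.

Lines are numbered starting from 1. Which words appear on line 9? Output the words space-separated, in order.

Answer: gentle bread

Derivation:
Line 1: ['happy', 'chapter'] (min_width=13, slack=0)
Line 2: ['childhood'] (min_width=9, slack=4)
Line 3: ['golden', 'six'] (min_width=10, slack=3)
Line 4: ['desert'] (min_width=6, slack=7)
Line 5: ['machine', 'plate'] (min_width=13, slack=0)
Line 6: ['early'] (min_width=5, slack=8)
Line 7: ['wilderness', 'an'] (min_width=13, slack=0)
Line 8: ['so', 'letter'] (min_width=9, slack=4)
Line 9: ['gentle', 'bread'] (min_width=12, slack=1)
Line 10: ['oats', 'a', 'this'] (min_width=11, slack=2)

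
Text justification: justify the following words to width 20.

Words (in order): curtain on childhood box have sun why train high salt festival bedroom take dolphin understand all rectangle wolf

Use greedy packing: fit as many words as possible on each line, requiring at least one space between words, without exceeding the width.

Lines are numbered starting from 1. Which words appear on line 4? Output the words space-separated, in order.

Answer: festival bedroom

Derivation:
Line 1: ['curtain', 'on', 'childhood'] (min_width=20, slack=0)
Line 2: ['box', 'have', 'sun', 'why'] (min_width=16, slack=4)
Line 3: ['train', 'high', 'salt'] (min_width=15, slack=5)
Line 4: ['festival', 'bedroom'] (min_width=16, slack=4)
Line 5: ['take', 'dolphin'] (min_width=12, slack=8)
Line 6: ['understand', 'all'] (min_width=14, slack=6)
Line 7: ['rectangle', 'wolf'] (min_width=14, slack=6)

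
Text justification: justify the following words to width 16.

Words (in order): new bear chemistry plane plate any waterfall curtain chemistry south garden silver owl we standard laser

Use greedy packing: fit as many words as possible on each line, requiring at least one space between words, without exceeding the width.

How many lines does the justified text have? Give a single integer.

Line 1: ['new', 'bear'] (min_width=8, slack=8)
Line 2: ['chemistry', 'plane'] (min_width=15, slack=1)
Line 3: ['plate', 'any'] (min_width=9, slack=7)
Line 4: ['waterfall'] (min_width=9, slack=7)
Line 5: ['curtain'] (min_width=7, slack=9)
Line 6: ['chemistry', 'south'] (min_width=15, slack=1)
Line 7: ['garden', 'silver'] (min_width=13, slack=3)
Line 8: ['owl', 'we', 'standard'] (min_width=15, slack=1)
Line 9: ['laser'] (min_width=5, slack=11)
Total lines: 9

Answer: 9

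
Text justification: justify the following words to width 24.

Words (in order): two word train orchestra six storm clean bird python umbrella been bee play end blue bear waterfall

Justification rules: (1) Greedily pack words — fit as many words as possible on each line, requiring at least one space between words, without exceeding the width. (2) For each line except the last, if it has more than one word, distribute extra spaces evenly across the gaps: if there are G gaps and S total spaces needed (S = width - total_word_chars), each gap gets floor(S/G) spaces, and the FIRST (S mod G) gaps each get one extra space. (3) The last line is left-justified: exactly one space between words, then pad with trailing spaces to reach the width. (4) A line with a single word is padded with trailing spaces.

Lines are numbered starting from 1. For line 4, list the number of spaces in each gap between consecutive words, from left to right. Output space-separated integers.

Answer: 3 3 3

Derivation:
Line 1: ['two', 'word', 'train', 'orchestra'] (min_width=24, slack=0)
Line 2: ['six', 'storm', 'clean', 'bird'] (min_width=20, slack=4)
Line 3: ['python', 'umbrella', 'been', 'bee'] (min_width=24, slack=0)
Line 4: ['play', 'end', 'blue', 'bear'] (min_width=18, slack=6)
Line 5: ['waterfall'] (min_width=9, slack=15)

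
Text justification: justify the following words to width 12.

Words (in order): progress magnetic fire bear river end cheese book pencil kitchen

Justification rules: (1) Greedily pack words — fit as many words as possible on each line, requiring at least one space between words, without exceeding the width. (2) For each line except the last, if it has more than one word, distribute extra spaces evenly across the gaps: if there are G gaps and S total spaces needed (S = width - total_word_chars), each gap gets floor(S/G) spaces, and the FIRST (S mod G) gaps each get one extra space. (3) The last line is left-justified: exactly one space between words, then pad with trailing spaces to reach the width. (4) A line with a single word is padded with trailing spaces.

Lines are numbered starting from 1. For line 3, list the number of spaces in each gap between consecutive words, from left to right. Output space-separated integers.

Answer: 4

Derivation:
Line 1: ['progress'] (min_width=8, slack=4)
Line 2: ['magnetic'] (min_width=8, slack=4)
Line 3: ['fire', 'bear'] (min_width=9, slack=3)
Line 4: ['river', 'end'] (min_width=9, slack=3)
Line 5: ['cheese', 'book'] (min_width=11, slack=1)
Line 6: ['pencil'] (min_width=6, slack=6)
Line 7: ['kitchen'] (min_width=7, slack=5)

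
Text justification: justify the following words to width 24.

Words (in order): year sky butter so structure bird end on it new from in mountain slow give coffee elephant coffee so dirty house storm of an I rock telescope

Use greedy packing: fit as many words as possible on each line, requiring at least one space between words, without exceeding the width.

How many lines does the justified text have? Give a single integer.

Line 1: ['year', 'sky', 'butter', 'so'] (min_width=18, slack=6)
Line 2: ['structure', 'bird', 'end', 'on', 'it'] (min_width=24, slack=0)
Line 3: ['new', 'from', 'in', 'mountain'] (min_width=20, slack=4)
Line 4: ['slow', 'give', 'coffee'] (min_width=16, slack=8)
Line 5: ['elephant', 'coffee', 'so', 'dirty'] (min_width=24, slack=0)
Line 6: ['house', 'storm', 'of', 'an', 'I', 'rock'] (min_width=24, slack=0)
Line 7: ['telescope'] (min_width=9, slack=15)
Total lines: 7

Answer: 7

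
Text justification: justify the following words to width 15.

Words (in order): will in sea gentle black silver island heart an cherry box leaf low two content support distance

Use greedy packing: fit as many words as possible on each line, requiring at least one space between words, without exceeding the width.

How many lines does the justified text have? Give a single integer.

Line 1: ['will', 'in', 'sea'] (min_width=11, slack=4)
Line 2: ['gentle', 'black'] (min_width=12, slack=3)
Line 3: ['silver', 'island'] (min_width=13, slack=2)
Line 4: ['heart', 'an', 'cherry'] (min_width=15, slack=0)
Line 5: ['box', 'leaf', 'low'] (min_width=12, slack=3)
Line 6: ['two', 'content'] (min_width=11, slack=4)
Line 7: ['support'] (min_width=7, slack=8)
Line 8: ['distance'] (min_width=8, slack=7)
Total lines: 8

Answer: 8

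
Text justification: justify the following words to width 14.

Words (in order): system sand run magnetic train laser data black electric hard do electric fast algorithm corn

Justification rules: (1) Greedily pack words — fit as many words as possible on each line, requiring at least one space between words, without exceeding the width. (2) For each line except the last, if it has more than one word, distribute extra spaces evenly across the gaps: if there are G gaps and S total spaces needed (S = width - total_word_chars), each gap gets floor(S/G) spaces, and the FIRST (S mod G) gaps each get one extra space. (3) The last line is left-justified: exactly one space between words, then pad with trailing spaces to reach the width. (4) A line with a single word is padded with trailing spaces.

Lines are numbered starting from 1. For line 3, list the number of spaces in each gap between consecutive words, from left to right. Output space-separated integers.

Answer: 4

Derivation:
Line 1: ['system', 'sand'] (min_width=11, slack=3)
Line 2: ['run', 'magnetic'] (min_width=12, slack=2)
Line 3: ['train', 'laser'] (min_width=11, slack=3)
Line 4: ['data', 'black'] (min_width=10, slack=4)
Line 5: ['electric', 'hard'] (min_width=13, slack=1)
Line 6: ['do', 'electric'] (min_width=11, slack=3)
Line 7: ['fast', 'algorithm'] (min_width=14, slack=0)
Line 8: ['corn'] (min_width=4, slack=10)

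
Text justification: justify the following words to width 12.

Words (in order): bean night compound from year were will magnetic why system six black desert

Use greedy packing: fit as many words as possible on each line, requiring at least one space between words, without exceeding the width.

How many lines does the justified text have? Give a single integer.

Line 1: ['bean', 'night'] (min_width=10, slack=2)
Line 2: ['compound'] (min_width=8, slack=4)
Line 3: ['from', 'year'] (min_width=9, slack=3)
Line 4: ['were', 'will'] (min_width=9, slack=3)
Line 5: ['magnetic', 'why'] (min_width=12, slack=0)
Line 6: ['system', 'six'] (min_width=10, slack=2)
Line 7: ['black', 'desert'] (min_width=12, slack=0)
Total lines: 7

Answer: 7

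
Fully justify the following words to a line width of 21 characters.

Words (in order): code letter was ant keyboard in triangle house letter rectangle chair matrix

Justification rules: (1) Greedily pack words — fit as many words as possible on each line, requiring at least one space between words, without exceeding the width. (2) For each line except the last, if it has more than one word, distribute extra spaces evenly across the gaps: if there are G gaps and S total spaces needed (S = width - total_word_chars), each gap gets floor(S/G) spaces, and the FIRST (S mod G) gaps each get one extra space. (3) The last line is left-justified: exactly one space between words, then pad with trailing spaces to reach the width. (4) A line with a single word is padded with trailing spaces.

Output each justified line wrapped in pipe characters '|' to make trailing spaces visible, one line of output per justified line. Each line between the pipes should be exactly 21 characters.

Line 1: ['code', 'letter', 'was', 'ant'] (min_width=19, slack=2)
Line 2: ['keyboard', 'in', 'triangle'] (min_width=20, slack=1)
Line 3: ['house', 'letter'] (min_width=12, slack=9)
Line 4: ['rectangle', 'chair'] (min_width=15, slack=6)
Line 5: ['matrix'] (min_width=6, slack=15)

Answer: |code  letter  was ant|
|keyboard  in triangle|
|house          letter|
|rectangle       chair|
|matrix               |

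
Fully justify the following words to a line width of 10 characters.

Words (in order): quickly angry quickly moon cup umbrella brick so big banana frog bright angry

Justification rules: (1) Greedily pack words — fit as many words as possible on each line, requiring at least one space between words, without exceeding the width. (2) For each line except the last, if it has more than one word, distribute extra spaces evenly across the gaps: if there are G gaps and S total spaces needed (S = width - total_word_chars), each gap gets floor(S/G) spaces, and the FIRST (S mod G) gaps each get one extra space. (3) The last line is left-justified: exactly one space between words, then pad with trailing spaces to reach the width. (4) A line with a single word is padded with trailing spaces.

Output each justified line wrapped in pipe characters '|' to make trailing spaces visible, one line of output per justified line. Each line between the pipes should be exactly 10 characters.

Line 1: ['quickly'] (min_width=7, slack=3)
Line 2: ['angry'] (min_width=5, slack=5)
Line 3: ['quickly'] (min_width=7, slack=3)
Line 4: ['moon', 'cup'] (min_width=8, slack=2)
Line 5: ['umbrella'] (min_width=8, slack=2)
Line 6: ['brick', 'so'] (min_width=8, slack=2)
Line 7: ['big', 'banana'] (min_width=10, slack=0)
Line 8: ['frog'] (min_width=4, slack=6)
Line 9: ['bright'] (min_width=6, slack=4)
Line 10: ['angry'] (min_width=5, slack=5)

Answer: |quickly   |
|angry     |
|quickly   |
|moon   cup|
|umbrella  |
|brick   so|
|big banana|
|frog      |
|bright    |
|angry     |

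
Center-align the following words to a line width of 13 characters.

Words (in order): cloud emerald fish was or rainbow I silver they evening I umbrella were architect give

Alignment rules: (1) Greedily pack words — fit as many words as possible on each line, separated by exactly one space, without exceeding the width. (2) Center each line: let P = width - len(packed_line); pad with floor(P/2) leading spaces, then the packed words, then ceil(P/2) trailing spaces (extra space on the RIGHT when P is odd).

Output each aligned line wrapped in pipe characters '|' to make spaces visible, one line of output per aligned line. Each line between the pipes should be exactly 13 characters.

Answer: |cloud emerald|
| fish was or |
|  rainbow I  |
| silver they |
|  evening I  |
|umbrella were|
|  architect  |
|    give     |

Derivation:
Line 1: ['cloud', 'emerald'] (min_width=13, slack=0)
Line 2: ['fish', 'was', 'or'] (min_width=11, slack=2)
Line 3: ['rainbow', 'I'] (min_width=9, slack=4)
Line 4: ['silver', 'they'] (min_width=11, slack=2)
Line 5: ['evening', 'I'] (min_width=9, slack=4)
Line 6: ['umbrella', 'were'] (min_width=13, slack=0)
Line 7: ['architect'] (min_width=9, slack=4)
Line 8: ['give'] (min_width=4, slack=9)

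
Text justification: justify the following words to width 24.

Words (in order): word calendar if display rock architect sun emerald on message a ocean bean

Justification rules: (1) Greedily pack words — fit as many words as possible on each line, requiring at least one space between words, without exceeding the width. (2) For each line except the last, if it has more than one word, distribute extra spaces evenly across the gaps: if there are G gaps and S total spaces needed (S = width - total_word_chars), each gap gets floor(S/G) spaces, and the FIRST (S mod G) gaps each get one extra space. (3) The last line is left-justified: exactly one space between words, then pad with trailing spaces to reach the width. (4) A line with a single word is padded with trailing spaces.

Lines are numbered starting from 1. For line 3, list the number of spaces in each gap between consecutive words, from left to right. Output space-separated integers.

Answer: 3 2 2

Derivation:
Line 1: ['word', 'calendar', 'if', 'display'] (min_width=24, slack=0)
Line 2: ['rock', 'architect', 'sun'] (min_width=18, slack=6)
Line 3: ['emerald', 'on', 'message', 'a'] (min_width=20, slack=4)
Line 4: ['ocean', 'bean'] (min_width=10, slack=14)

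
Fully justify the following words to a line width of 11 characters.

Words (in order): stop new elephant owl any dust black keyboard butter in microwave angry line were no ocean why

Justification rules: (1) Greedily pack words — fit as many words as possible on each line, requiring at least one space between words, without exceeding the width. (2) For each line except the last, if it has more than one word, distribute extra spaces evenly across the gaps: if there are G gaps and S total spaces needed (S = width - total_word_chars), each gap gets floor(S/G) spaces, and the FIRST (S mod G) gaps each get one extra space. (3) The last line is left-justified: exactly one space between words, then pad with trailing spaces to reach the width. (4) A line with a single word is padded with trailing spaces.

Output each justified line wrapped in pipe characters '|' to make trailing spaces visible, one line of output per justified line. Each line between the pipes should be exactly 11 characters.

Answer: |stop    new|
|elephant   |
|owl     any|
|dust  black|
|keyboard   |
|butter   in|
|microwave  |
|angry  line|
|were     no|
|ocean why  |

Derivation:
Line 1: ['stop', 'new'] (min_width=8, slack=3)
Line 2: ['elephant'] (min_width=8, slack=3)
Line 3: ['owl', 'any'] (min_width=7, slack=4)
Line 4: ['dust', 'black'] (min_width=10, slack=1)
Line 5: ['keyboard'] (min_width=8, slack=3)
Line 6: ['butter', 'in'] (min_width=9, slack=2)
Line 7: ['microwave'] (min_width=9, slack=2)
Line 8: ['angry', 'line'] (min_width=10, slack=1)
Line 9: ['were', 'no'] (min_width=7, slack=4)
Line 10: ['ocean', 'why'] (min_width=9, slack=2)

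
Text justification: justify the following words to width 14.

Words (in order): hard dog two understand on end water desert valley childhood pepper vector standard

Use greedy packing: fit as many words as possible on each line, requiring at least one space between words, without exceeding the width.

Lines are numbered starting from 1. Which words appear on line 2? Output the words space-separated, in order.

Answer: understand on

Derivation:
Line 1: ['hard', 'dog', 'two'] (min_width=12, slack=2)
Line 2: ['understand', 'on'] (min_width=13, slack=1)
Line 3: ['end', 'water'] (min_width=9, slack=5)
Line 4: ['desert', 'valley'] (min_width=13, slack=1)
Line 5: ['childhood'] (min_width=9, slack=5)
Line 6: ['pepper', 'vector'] (min_width=13, slack=1)
Line 7: ['standard'] (min_width=8, slack=6)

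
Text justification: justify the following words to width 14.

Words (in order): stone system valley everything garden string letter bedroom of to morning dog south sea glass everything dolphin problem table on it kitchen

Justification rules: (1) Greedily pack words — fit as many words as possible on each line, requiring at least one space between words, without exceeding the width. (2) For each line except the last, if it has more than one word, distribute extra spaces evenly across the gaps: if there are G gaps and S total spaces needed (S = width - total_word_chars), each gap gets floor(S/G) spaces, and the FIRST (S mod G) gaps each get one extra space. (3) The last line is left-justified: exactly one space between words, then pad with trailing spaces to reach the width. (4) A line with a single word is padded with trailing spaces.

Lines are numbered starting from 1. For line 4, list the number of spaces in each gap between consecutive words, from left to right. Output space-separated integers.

Answer: 2

Derivation:
Line 1: ['stone', 'system'] (min_width=12, slack=2)
Line 2: ['valley'] (min_width=6, slack=8)
Line 3: ['everything'] (min_width=10, slack=4)
Line 4: ['garden', 'string'] (min_width=13, slack=1)
Line 5: ['letter', 'bedroom'] (min_width=14, slack=0)
Line 6: ['of', 'to', 'morning'] (min_width=13, slack=1)
Line 7: ['dog', 'south', 'sea'] (min_width=13, slack=1)
Line 8: ['glass'] (min_width=5, slack=9)
Line 9: ['everything'] (min_width=10, slack=4)
Line 10: ['dolphin'] (min_width=7, slack=7)
Line 11: ['problem', 'table'] (min_width=13, slack=1)
Line 12: ['on', 'it', 'kitchen'] (min_width=13, slack=1)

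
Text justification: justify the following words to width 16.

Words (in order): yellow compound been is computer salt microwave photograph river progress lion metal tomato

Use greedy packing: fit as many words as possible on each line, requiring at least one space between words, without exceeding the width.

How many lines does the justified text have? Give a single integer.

Line 1: ['yellow', 'compound'] (min_width=15, slack=1)
Line 2: ['been', 'is', 'computer'] (min_width=16, slack=0)
Line 3: ['salt', 'microwave'] (min_width=14, slack=2)
Line 4: ['photograph', 'river'] (min_width=16, slack=0)
Line 5: ['progress', 'lion'] (min_width=13, slack=3)
Line 6: ['metal', 'tomato'] (min_width=12, slack=4)
Total lines: 6

Answer: 6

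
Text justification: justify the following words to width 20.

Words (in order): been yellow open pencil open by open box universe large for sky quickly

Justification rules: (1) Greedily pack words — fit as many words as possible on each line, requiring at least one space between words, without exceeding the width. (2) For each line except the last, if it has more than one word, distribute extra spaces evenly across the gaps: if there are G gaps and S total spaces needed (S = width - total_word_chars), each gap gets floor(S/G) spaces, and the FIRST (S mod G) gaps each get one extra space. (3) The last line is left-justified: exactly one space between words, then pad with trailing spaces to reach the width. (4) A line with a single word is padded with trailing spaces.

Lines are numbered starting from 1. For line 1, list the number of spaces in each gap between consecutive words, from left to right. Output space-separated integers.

Line 1: ['been', 'yellow', 'open'] (min_width=16, slack=4)
Line 2: ['pencil', 'open', 'by', 'open'] (min_width=19, slack=1)
Line 3: ['box', 'universe', 'large'] (min_width=18, slack=2)
Line 4: ['for', 'sky', 'quickly'] (min_width=15, slack=5)

Answer: 3 3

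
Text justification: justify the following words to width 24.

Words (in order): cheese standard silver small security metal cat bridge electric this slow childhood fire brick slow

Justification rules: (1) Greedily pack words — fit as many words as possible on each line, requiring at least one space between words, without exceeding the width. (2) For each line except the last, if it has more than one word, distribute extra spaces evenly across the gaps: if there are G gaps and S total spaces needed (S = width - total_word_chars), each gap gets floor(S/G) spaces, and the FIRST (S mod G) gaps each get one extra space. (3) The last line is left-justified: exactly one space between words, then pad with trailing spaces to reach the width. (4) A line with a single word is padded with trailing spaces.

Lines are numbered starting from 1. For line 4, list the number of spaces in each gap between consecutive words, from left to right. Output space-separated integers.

Answer: 4 3

Derivation:
Line 1: ['cheese', 'standard', 'silver'] (min_width=22, slack=2)
Line 2: ['small', 'security', 'metal', 'cat'] (min_width=24, slack=0)
Line 3: ['bridge', 'electric', 'this'] (min_width=20, slack=4)
Line 4: ['slow', 'childhood', 'fire'] (min_width=19, slack=5)
Line 5: ['brick', 'slow'] (min_width=10, slack=14)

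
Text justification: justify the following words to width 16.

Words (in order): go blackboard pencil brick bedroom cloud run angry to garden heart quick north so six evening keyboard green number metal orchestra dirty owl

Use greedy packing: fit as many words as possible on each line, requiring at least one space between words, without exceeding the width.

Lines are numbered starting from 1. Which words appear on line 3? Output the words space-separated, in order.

Line 1: ['go', 'blackboard'] (min_width=13, slack=3)
Line 2: ['pencil', 'brick'] (min_width=12, slack=4)
Line 3: ['bedroom', 'cloud'] (min_width=13, slack=3)
Line 4: ['run', 'angry', 'to'] (min_width=12, slack=4)
Line 5: ['garden', 'heart'] (min_width=12, slack=4)
Line 6: ['quick', 'north', 'so'] (min_width=14, slack=2)
Line 7: ['six', 'evening'] (min_width=11, slack=5)
Line 8: ['keyboard', 'green'] (min_width=14, slack=2)
Line 9: ['number', 'metal'] (min_width=12, slack=4)
Line 10: ['orchestra', 'dirty'] (min_width=15, slack=1)
Line 11: ['owl'] (min_width=3, slack=13)

Answer: bedroom cloud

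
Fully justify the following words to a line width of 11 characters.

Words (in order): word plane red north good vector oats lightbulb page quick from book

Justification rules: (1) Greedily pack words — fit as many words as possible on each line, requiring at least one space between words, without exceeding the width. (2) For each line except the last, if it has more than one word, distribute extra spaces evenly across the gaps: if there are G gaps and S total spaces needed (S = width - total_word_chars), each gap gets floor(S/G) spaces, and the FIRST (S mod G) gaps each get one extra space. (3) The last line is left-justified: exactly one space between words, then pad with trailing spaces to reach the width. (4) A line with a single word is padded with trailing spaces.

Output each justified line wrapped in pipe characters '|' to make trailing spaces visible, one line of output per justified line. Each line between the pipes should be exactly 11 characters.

Answer: |word  plane|
|red   north|
|good vector|
|oats       |
|lightbulb  |
|page  quick|
|from book  |

Derivation:
Line 1: ['word', 'plane'] (min_width=10, slack=1)
Line 2: ['red', 'north'] (min_width=9, slack=2)
Line 3: ['good', 'vector'] (min_width=11, slack=0)
Line 4: ['oats'] (min_width=4, slack=7)
Line 5: ['lightbulb'] (min_width=9, slack=2)
Line 6: ['page', 'quick'] (min_width=10, slack=1)
Line 7: ['from', 'book'] (min_width=9, slack=2)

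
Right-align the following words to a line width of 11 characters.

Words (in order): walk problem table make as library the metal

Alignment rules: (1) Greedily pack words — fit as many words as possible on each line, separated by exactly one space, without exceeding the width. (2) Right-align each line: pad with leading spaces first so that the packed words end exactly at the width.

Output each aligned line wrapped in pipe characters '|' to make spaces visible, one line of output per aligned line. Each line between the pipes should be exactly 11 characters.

Answer: |       walk|
|    problem|
| table make|
| as library|
|  the metal|

Derivation:
Line 1: ['walk'] (min_width=4, slack=7)
Line 2: ['problem'] (min_width=7, slack=4)
Line 3: ['table', 'make'] (min_width=10, slack=1)
Line 4: ['as', 'library'] (min_width=10, slack=1)
Line 5: ['the', 'metal'] (min_width=9, slack=2)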